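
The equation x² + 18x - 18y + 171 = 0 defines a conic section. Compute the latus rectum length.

18

Only x is squared. Complete the square in x: (x + 9)² = 18(y - 5).
Vertex (-9, 5); 4p = 18 so p = 9/2. Opens up.
Latus rectum length = |4p| = 18.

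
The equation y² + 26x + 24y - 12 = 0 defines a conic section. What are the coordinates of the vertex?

Only y is squared. Complete the square in y: (y + 12)² = -26(x - 6).
Vertex (6, -12); 4p = -26 so p = -13/2. Opens left.

(6, -12)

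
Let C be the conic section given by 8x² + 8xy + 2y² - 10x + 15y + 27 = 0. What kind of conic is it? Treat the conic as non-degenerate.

A = 8, B = 8, C = 2.
Discriminant B² − 4AC = 8² − 4·8·2 = 0.
B² − 4AC = 0 ⇒ parabola.

parabola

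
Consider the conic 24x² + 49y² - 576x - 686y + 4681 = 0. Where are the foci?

Collect terms: 24(x² - 24x) + 49(y² - 14y) = -4681
24(x - 12)² + 49(y - 7)² = -4681 + 3456 + 2401 = 1176
Divide through by 1176 to get (x - 12)²/49 + (y - 7)²/24 = 1.
Ellipse, center (12, 7), major axis horizontal; a² = 49, b² = 24.
c² = a² - b² = 49 - 24 = 25, so c = 5.
Foci lie on the horizontal axis through the center: (h ± c, k).

(7, 7) and (17, 7)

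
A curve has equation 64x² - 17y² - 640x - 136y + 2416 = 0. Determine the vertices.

Group: 64(x² - 10x) -17(y² + 8y) = -2416
Complete the square: 64(x - 5)² -17(y + 4)² = -2416 + 1600 - 272 = -1088
Divide through by -1088 to get (y + 4)²/64 - (x - 5)²/17 = 1.
Hyperbola, center (5, -4), transverse axis vertical; a² = 64, b² = 17.
a = 8. Vertices at (h, k ± a).

(5, -12) and (5, 4)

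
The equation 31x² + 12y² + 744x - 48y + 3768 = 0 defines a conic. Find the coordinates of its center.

(-12, 2)

Rearranging, 31(x² + 24x) + 12(y² - 4y) = -3768.
31(x + 12)² + 12(y - 2)² = -3768 + 4464 + 48 = 744
Dividing both sides by 744: (x + 12)²/24 + (y - 2)²/62 = 1
Ellipse with center (-12, 2).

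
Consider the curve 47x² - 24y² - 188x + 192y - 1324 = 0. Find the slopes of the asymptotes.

√282/12 and -√282/12

Group the x- and y-terms: 47(x² - 4x) -24(y² - 8y) = 1324
Completing the square gives 47(x - 2)² -24(y - 4)² = 1324 + 188 - 384 = 1128.
Dividing both sides by 1128: (x - 2)²/24 - (y - 4)²/47 = 1
Hyperbola, center (2, 4), transverse axis horizontal; a² = 24, b² = 47.
For a horizontal hyperbola the asymptotes have slope ±b/a.
Here that is ±√47/2√6 = ±√282/12.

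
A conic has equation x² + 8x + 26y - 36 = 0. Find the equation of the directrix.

y = 17/2

Only x is squared. Complete the square in x: (x + 4)² = -26(y - 2).
Vertex (-4, 2); 4p = -26 so p = -13/2. Opens down.
Directrix is the horizontal line y = k − p = 2 − (-13/2) = 17/2.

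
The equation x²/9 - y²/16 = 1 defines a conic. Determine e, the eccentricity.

e = 5/3

Center (0, 0). The positive term is the x-term, so the transverse axis is horizontal; a² = 9, b² = 16.
c² = a² + b² = 25, so c = 5.
e = c/a = 5/3.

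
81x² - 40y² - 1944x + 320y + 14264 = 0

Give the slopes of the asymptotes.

81(x² - 24x) -40(y² - 8y) = -14264
81(x - 12)² -40(y - 4)² = -14264 + 11664 - 640 = -3240
Dividing both sides by -3240: (y - 4)²/81 - (x - 12)²/40 = 1
Hyperbola, center (12, 4), transverse axis vertical; a² = 81, b² = 40.
For a vertical hyperbola the asymptotes have slope ±a/b.
Here that is ±9/2√10 = ±9√10/20.

9√10/20 and -9√10/20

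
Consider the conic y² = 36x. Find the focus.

Vertex (0, 0); 4p = 36 so p = 9. Opens right.
Focus is p units from the vertex along the axis: (h + p, k).

(9, 0)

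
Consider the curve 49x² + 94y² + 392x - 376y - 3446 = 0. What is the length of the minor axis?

14

Group: 49(x² + 8x) + 94(y² - 4y) = 3446
Completing the square gives 49(x + 4)² + 94(y - 2)² = 3446 + 784 + 376 = 4606.
Divide through by 4606 to get (x + 4)²/94 + (y - 2)²/49 = 1.
Ellipse, center (-4, 2), major axis horizontal; a² = 94, b² = 49.
b² = 49 so b = 7; the minor axis has length 2b = 14.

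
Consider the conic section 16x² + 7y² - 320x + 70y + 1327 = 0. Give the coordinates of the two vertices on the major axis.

(10, -13) and (10, 3)

16(x² - 20x) + 7(y² + 10y) = -1327
Complete the square: 16(x - 10)² + 7(y + 5)² = -1327 + 1600 + 175 = 448
Divide through by 448 to get (x - 10)²/28 + (y + 5)²/64 = 1.
Ellipse, center (10, -5), major axis vertical; a² = 64, b² = 28.
a = 8. Vertices at (h, k ± a).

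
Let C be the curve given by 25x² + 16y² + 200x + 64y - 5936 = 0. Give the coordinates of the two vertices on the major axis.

Group: 25(x² + 8x) + 16(y² + 4y) = 5936
25(x + 4)² + 16(y + 2)² = 5936 + 400 + 64 = 6400
Divide through by 6400 to get (x + 4)²/256 + (y + 2)²/400 = 1.
Ellipse, center (-4, -2), major axis vertical; a² = 400, b² = 256.
a = 20. Vertices at (h, k ± a).

(-4, -22) and (-4, 18)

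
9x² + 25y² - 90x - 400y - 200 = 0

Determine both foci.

9(x² - 10x) + 25(y² - 16y) = 200
9(x - 5)² + 25(y - 8)² = 200 + 225 + 1600 = 2025
Dividing both sides by 2025: (x - 5)²/225 + (y - 8)²/81 = 1
Ellipse, center (5, 8), major axis horizontal; a² = 225, b² = 81.
c² = a² - b² = 225 - 81 = 144, so c = 12.
Foci lie on the horizontal axis through the center: (h ± c, k).

(-7, 8) and (17, 8)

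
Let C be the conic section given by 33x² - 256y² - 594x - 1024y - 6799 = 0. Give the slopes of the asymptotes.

√33/16 and -√33/16

Rearranging, 33(x² - 18x) -256(y² + 4y) = 6799.
Complete the square in x and y: 33(x - 9)² -256(y + 2)² = 6799 + 2673 - 1024 = 8448
Dividing both sides by 8448: (x - 9)²/256 - (y + 2)²/33 = 1
Hyperbola, center (9, -2), transverse axis horizontal; a² = 256, b² = 33.
For a horizontal hyperbola the asymptotes have slope ±b/a.
Here that is ±√33/16.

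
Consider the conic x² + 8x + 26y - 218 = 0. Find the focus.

Only x is squared. Complete the square in x: (x + 4)² = -26(y - 9).
Vertex (-4, 9); 4p = -26 so p = -13/2. Opens down.
Focus is p units from the vertex along the axis: (h, k + p).

(-4, 5/2)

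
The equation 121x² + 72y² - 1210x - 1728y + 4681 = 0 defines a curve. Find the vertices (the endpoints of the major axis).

121(x² - 10x) + 72(y² - 24y) = -4681
Complete the square: 121(x - 5)² + 72(y - 12)² = -4681 + 3025 + 10368 = 8712
Divide by 8712: (x - 5)²/72 + (y - 12)²/121 = 1
Ellipse, center (5, 12), major axis vertical; a² = 121, b² = 72.
a = 11. Vertices at (h, k ± a).

(5, 1) and (5, 23)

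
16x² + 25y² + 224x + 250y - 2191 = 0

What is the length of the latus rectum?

Group: 16(x² + 14x) + 25(y² + 10y) = 2191
Completing the square gives 16(x + 7)² + 25(y + 5)² = 2191 + 784 + 625 = 3600.
Divide by 3600: (x + 7)²/225 + (y + 5)²/144 = 1
Ellipse, center (-7, -5), major axis horizontal; a² = 225, b² = 144.
Latus rectum length = 2b²/a = 2·144/15 = 96/5.

96/5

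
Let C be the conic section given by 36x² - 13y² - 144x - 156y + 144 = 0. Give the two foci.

(2, -13) and (2, 1)

36(x² - 4x) -13(y² + 12y) = -144
36(x - 2)² -13(y + 6)² = -144 + 144 - 468 = -468
Divide by -468: (y + 6)²/36 - (x - 2)²/13 = 1
Hyperbola, center (2, -6), transverse axis vertical; a² = 36, b² = 13.
c² = a² + b² = 36 + 13 = 49, so c = 7.
Foci lie on the vertical axis through the center: (h, k ± c).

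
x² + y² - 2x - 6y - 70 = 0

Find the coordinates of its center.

Collect terms: (x² - 2x) + (y² - 6y) = 70
Complete the square: (x - 1)² + (y - 3)² = 70 + 1 + 9 = 80
So (x - 1)² + (y - 3)² = 80.
Circle centered at (1, 3) with r² = 80.

(1, 3)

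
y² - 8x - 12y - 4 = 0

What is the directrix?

x = -7

Only y is squared. Complete the square in y: (y - 6)² = 8(x + 5).
Vertex (-5, 6); 4p = 8 so p = 2. Opens right.
Directrix is the vertical line x = h − p = -5 − (2) = -7.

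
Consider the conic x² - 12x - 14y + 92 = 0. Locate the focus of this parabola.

Only x is squared. Complete the square in x: (x - 6)² = 14(y - 4).
Vertex (6, 4); 4p = 14 so p = 7/2. Opens up.
Focus is p units from the vertex along the axis: (h, k + p).

(6, 15/2)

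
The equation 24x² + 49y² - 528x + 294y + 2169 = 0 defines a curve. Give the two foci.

(6, -3) and (16, -3)

Group: 24(x² - 22x) + 49(y² + 6y) = -2169
Completing the square gives 24(x - 11)² + 49(y + 3)² = -2169 + 2904 + 441 = 1176.
Divide through by 1176 to get (x - 11)²/49 + (y + 3)²/24 = 1.
Ellipse, center (11, -3), major axis horizontal; a² = 49, b² = 24.
c² = a² - b² = 49 - 24 = 25, so c = 5.
Foci lie on the horizontal axis through the center: (h ± c, k).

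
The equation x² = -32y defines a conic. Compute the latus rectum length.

Vertex (0, 0); 4p = -32 so p = -8. Opens down.
Latus rectum length = |4p| = 32.

32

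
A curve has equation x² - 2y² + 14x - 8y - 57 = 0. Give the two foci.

Collect terms: (x² + 14x) -2(y² + 4y) = 57
(x + 7)² -2(y + 2)² = 57 + 49 - 8 = 98
Divide by 98: (x + 7)²/98 - (y + 2)²/49 = 1
Hyperbola, center (-7, -2), transverse axis horizontal; a² = 98, b² = 49.
c² = a² + b² = 98 + 49 = 147, so c = 7√3.
Foci lie on the horizontal axis through the center: (h ± c, k).

(-7 - 7√3, -2) and (-7 + 7√3, -2)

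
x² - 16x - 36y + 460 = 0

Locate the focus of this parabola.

(8, 20)

Only x is squared. Complete the square in x: (x - 8)² = 36(y - 11).
Vertex (8, 11); 4p = 36 so p = 9. Opens up.
Focus is p units from the vertex along the axis: (h, k + p).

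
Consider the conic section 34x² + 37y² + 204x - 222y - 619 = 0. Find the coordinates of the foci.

(-3 - √3, 3) and (-3 + √3, 3)

Group the x- and y-terms: 34(x² + 6x) + 37(y² - 6y) = 619
34(x + 3)² + 37(y - 3)² = 619 + 306 + 333 = 1258
Dividing both sides by 1258: (x + 3)²/37 + (y - 3)²/34 = 1
Ellipse, center (-3, 3), major axis horizontal; a² = 37, b² = 34.
c² = a² - b² = 37 - 34 = 3, so c = √3.
Foci lie on the horizontal axis through the center: (h ± c, k).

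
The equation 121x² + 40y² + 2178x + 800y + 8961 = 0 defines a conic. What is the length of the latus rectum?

80/11

121(x² + 18x) + 40(y² + 20y) = -8961
Complete the square: 121(x + 9)² + 40(y + 10)² = -8961 + 9801 + 4000 = 4840
Divide through by 4840 to get (x + 9)²/40 + (y + 10)²/121 = 1.
Ellipse, center (-9, -10), major axis vertical; a² = 121, b² = 40.
Latus rectum length = 2b²/a = 2·40/11 = 80/11.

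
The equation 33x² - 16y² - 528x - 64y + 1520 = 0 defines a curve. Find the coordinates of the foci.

(1, -2) and (15, -2)

Group: 33(x² - 16x) -16(y² + 4y) = -1520
Complete the square in x and y: 33(x - 8)² -16(y + 2)² = -1520 + 2112 - 64 = 528
Dividing both sides by 528: (x - 8)²/16 - (y + 2)²/33 = 1
Hyperbola, center (8, -2), transverse axis horizontal; a² = 16, b² = 33.
c² = a² + b² = 16 + 33 = 49, so c = 7.
Foci lie on the horizontal axis through the center: (h ± c, k).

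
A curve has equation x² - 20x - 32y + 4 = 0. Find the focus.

Only x is squared. Complete the square in x: (x - 10)² = 32(y + 3).
Vertex (10, -3); 4p = 32 so p = 8. Opens up.
Focus is p units from the vertex along the axis: (h, k + p).

(10, 5)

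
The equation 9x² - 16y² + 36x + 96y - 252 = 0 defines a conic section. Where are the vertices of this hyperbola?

Group the x- and y-terms: 9(x² + 4x) -16(y² - 6y) = 252
Complete the square in x and y: 9(x + 2)² -16(y - 3)² = 252 + 36 - 144 = 144
Divide through by 144 to get (x + 2)²/16 - (y - 3)²/9 = 1.
Hyperbola, center (-2, 3), transverse axis horizontal; a² = 16, b² = 9.
a = 4. Vertices at (h ± a, k).

(-6, 3) and (2, 3)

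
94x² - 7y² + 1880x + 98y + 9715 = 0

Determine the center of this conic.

Group the x- and y-terms: 94(x² + 20x) -7(y² - 14y) = -9715
Complete the square: 94(x + 10)² -7(y - 7)² = -9715 + 9400 - 343 = -658
Dividing both sides by -658: (y - 7)²/94 - (x + 10)²/7 = 1
Hyperbola with center (-10, 7).

(-10, 7)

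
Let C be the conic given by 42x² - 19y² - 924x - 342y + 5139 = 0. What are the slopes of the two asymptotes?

√798/19 and -√798/19

42(x² - 22x) -19(y² + 18y) = -5139
Complete the square in x and y: 42(x - 11)² -19(y + 9)² = -5139 + 5082 - 1539 = -1596
Divide through by -1596 to get (y + 9)²/84 - (x - 11)²/38 = 1.
Hyperbola, center (11, -9), transverse axis vertical; a² = 84, b² = 38.
For a vertical hyperbola the asymptotes have slope ±a/b.
Here that is ±2√21/√38 = ±√798/19.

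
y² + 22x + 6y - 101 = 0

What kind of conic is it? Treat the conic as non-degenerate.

parabola

No xy term. Coefficients of x² and y² are A = 0, C = 1.
Exactly one squared variable ⇒ parabola.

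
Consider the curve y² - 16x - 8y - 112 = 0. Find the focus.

(-4, 4)

Only y is squared. Complete the square in y: (y - 4)² = 16(x + 8).
Vertex (-8, 4); 4p = 16 so p = 4. Opens right.
Focus is p units from the vertex along the axis: (h + p, k).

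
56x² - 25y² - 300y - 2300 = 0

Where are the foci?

56x² -25(y² + 12y) = 2300
56x² -25(y + 6)² = 2300 + 0 - 900 = 1400
Divide by 1400: x²/25 - (y + 6)²/56 = 1
Hyperbola, center (0, -6), transverse axis horizontal; a² = 25, b² = 56.
c² = a² + b² = 25 + 56 = 81, so c = 9.
Foci lie on the horizontal axis through the center: (h ± c, k).

(-9, -6) and (9, -6)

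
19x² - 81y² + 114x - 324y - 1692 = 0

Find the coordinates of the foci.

19(x² + 6x) -81(y² + 4y) = 1692
Complete the square in x and y: 19(x + 3)² -81(y + 2)² = 1692 + 171 - 324 = 1539
Divide through by 1539 to get (x + 3)²/81 - (y + 2)²/19 = 1.
Hyperbola, center (-3, -2), transverse axis horizontal; a² = 81, b² = 19.
c² = a² + b² = 81 + 19 = 100, so c = 10.
Foci lie on the horizontal axis through the center: (h ± c, k).

(-13, -2) and (7, -2)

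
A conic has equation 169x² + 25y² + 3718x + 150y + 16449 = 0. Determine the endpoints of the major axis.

(-11, -16) and (-11, 10)

Rearranging, 169(x² + 22x) + 25(y² + 6y) = -16449.
Completing the square gives 169(x + 11)² + 25(y + 3)² = -16449 + 20449 + 225 = 4225.
Dividing both sides by 4225: (x + 11)²/25 + (y + 3)²/169 = 1
Ellipse, center (-11, -3), major axis vertical; a² = 169, b² = 25.
a = 13. Vertices at (h, k ± a).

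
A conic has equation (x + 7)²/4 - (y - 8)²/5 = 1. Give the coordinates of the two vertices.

Center (-7, 8). The positive term is the x-term, so the transverse axis is horizontal; a² = 4, b² = 5.
a = 2. Vertices at (h ± a, k).

(-9, 8) and (-5, 8)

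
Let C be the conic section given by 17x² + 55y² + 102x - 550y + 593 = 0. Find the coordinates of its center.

(-3, 5)

Rearranging, 17(x² + 6x) + 55(y² - 10y) = -593.
Completing the square gives 17(x + 3)² + 55(y - 5)² = -593 + 153 + 1375 = 935.
Divide through by 935 to get (x + 3)²/55 + (y - 5)²/17 = 1.
Ellipse with center (-3, 5).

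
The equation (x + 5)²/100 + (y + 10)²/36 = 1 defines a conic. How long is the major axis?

20

Center (-5, -10). The larger denominator 100 sits under the x-term, so the major axis is horizontal; a² = 100, b² = 36.
a² = 100 so a = 10; the major axis has length 2a = 20.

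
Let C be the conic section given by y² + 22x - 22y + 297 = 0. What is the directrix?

x = -5/2

Only y is squared. Complete the square in y: (y - 11)² = -22(x + 8).
Vertex (-8, 11); 4p = -22 so p = -11/2. Opens left.
Directrix is the vertical line x = h − p = -8 − (-11/2) = -5/2.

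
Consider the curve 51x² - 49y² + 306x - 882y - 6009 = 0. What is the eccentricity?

Group the x- and y-terms: 51(x² + 6x) -49(y² + 18y) = 6009
Complete the square in x and y: 51(x + 3)² -49(y + 9)² = 6009 + 459 - 3969 = 2499
Dividing both sides by 2499: (x + 3)²/49 - (y + 9)²/51 = 1
Hyperbola, center (-3, -9), transverse axis horizontal; a² = 49, b² = 51.
c² = a² + b² = 100, so c = 10.
e = c/a = 10/7.

e = 10/7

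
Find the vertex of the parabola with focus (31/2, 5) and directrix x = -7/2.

The vertex is the midpoint between the focus and the directrix along the axis of symmetry.
Axis is horizontal (directrix is vertical). Vertex x-coordinate = (31/2 + (-7/2))/2 = 6; y-coordinate = 5.

(6, 5)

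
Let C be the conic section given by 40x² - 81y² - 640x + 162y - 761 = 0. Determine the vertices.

(-1, 1) and (17, 1)

Group: 40(x² - 16x) -81(y² - 2y) = 761
Complete the square in x and y: 40(x - 8)² -81(y - 1)² = 761 + 2560 - 81 = 3240
Divide by 3240: (x - 8)²/81 - (y - 1)²/40 = 1
Hyperbola, center (8, 1), transverse axis horizontal; a² = 81, b² = 40.
a = 9. Vertices at (h ± a, k).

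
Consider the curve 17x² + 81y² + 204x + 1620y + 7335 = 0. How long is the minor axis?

Group: 17(x² + 12x) + 81(y² + 20y) = -7335
Complete the square: 17(x + 6)² + 81(y + 10)² = -7335 + 612 + 8100 = 1377
Divide by 1377: (x + 6)²/81 + (y + 10)²/17 = 1
Ellipse, center (-6, -10), major axis horizontal; a² = 81, b² = 17.
b² = 17 so b = √17; the minor axis has length 2b = 2√17.

2√17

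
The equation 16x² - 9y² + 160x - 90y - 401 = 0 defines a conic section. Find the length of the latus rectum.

64/3

Group the x- and y-terms: 16(x² + 10x) -9(y² + 10y) = 401
16(x + 5)² -9(y + 5)² = 401 + 400 - 225 = 576
Divide through by 576 to get (x + 5)²/36 - (y + 5)²/64 = 1.
Hyperbola, center (-5, -5), transverse axis horizontal; a² = 36, b² = 64.
Latus rectum length = 2b²/a = 2·64/6 = 64/3.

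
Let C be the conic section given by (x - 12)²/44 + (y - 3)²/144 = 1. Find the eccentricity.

Center (12, 3). The larger denominator 144 sits under the y-term, so the major axis is vertical; a² = 144, b² = 44.
c² = a² - b² = 100, so c = 10.
e = c/a = 10/12 = 5/6.

e = 5/6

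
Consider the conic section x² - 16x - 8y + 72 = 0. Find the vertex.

(8, 1)

Only x is squared. Complete the square in x: (x - 8)² = 8(y - 1).
Vertex (8, 1); 4p = 8 so p = 2. Opens up.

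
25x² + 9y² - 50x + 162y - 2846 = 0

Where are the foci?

Collect terms: 25(x² - 2x) + 9(y² + 18y) = 2846
Complete the square in x and y: 25(x - 1)² + 9(y + 9)² = 2846 + 25 + 729 = 3600
Divide through by 3600 to get (x - 1)²/144 + (y + 9)²/400 = 1.
Ellipse, center (1, -9), major axis vertical; a² = 400, b² = 144.
c² = a² - b² = 400 - 144 = 256, so c = 16.
Foci lie on the vertical axis through the center: (h, k ± c).

(1, -25) and (1, 7)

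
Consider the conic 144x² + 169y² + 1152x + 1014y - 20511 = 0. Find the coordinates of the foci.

Group: 144(x² + 8x) + 169(y² + 6y) = 20511
144(x + 4)² + 169(y + 3)² = 20511 + 2304 + 1521 = 24336
Dividing both sides by 24336: (x + 4)²/169 + (y + 3)²/144 = 1
Ellipse, center (-4, -3), major axis horizontal; a² = 169, b² = 144.
c² = a² - b² = 169 - 144 = 25, so c = 5.
Foci lie on the horizontal axis through the center: (h ± c, k).

(-9, -3) and (1, -3)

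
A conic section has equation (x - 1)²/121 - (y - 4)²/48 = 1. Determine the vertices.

Center (1, 4). The positive term is the x-term, so the transverse axis is horizontal; a² = 121, b² = 48.
a = 11. Vertices at (h ± a, k).

(-10, 4) and (12, 4)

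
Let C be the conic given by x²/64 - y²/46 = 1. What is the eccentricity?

e = √110/8

Center (0, 0). The positive term is the x-term, so the transverse axis is horizontal; a² = 64, b² = 46.
c² = a² + b² = 110, so c = √110.
e = c/a = √110/8.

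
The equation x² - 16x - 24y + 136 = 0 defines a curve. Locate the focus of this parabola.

(8, 9)

Only x is squared. Complete the square in x: (x - 8)² = 24(y - 3).
Vertex (8, 3); 4p = 24 so p = 6. Opens up.
Focus is p units from the vertex along the axis: (h, k + p).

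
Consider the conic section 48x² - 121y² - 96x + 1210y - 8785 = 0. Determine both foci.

Collect terms: 48(x² - 2x) -121(y² - 10y) = 8785
Completing the square gives 48(x - 1)² -121(y - 5)² = 8785 + 48 - 3025 = 5808.
Divide through by 5808 to get (x - 1)²/121 - (y - 5)²/48 = 1.
Hyperbola, center (1, 5), transverse axis horizontal; a² = 121, b² = 48.
c² = a² + b² = 121 + 48 = 169, so c = 13.
Foci lie on the horizontal axis through the center: (h ± c, k).

(-12, 5) and (14, 5)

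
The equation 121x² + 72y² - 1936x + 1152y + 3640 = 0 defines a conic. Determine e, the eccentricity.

e = 7/11

Group the x- and y-terms: 121(x² - 16x) + 72(y² + 16y) = -3640
121(x - 8)² + 72(y + 8)² = -3640 + 7744 + 4608 = 8712
Divide by 8712: (x - 8)²/72 + (y + 8)²/121 = 1
Ellipse, center (8, -8), major axis vertical; a² = 121, b² = 72.
c² = a² - b² = 49, so c = 7.
e = c/a = 7/11.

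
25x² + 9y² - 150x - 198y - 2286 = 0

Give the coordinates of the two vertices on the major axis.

(3, -9) and (3, 31)

Group: 25(x² - 6x) + 9(y² - 22y) = 2286
Complete the square: 25(x - 3)² + 9(y - 11)² = 2286 + 225 + 1089 = 3600
Divide through by 3600 to get (x - 3)²/144 + (y - 11)²/400 = 1.
Ellipse, center (3, 11), major axis vertical; a² = 400, b² = 144.
a = 20. Vertices at (h, k ± a).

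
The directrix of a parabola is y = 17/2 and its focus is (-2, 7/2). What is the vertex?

The vertex is the midpoint between the focus and the directrix along the axis of symmetry.
Axis is vertical (directrix is horizontal). Vertex y-coordinate = (7/2 + 17/2)/2 = 6; x-coordinate = -2.

(-2, 6)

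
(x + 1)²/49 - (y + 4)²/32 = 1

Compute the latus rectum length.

Center (-1, -4). The positive term is the x-term, so the transverse axis is horizontal; a² = 49, b² = 32.
Latus rectum length = 2b²/a = 2·32/7 = 64/7.

64/7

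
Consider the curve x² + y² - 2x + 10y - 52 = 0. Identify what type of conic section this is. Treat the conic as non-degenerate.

No xy term. Coefficients of x² and y² are A = 1, C = 1.
A = C (same sign) ⇒ circle.

circle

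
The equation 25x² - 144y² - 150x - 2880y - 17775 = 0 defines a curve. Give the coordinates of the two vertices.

25(x² - 6x) -144(y² + 20y) = 17775
Complete the square: 25(x - 3)² -144(y + 10)² = 17775 + 225 - 14400 = 3600
Divide through by 3600 to get (x - 3)²/144 - (y + 10)²/25 = 1.
Hyperbola, center (3, -10), transverse axis horizontal; a² = 144, b² = 25.
a = 12. Vertices at (h ± a, k).

(-9, -10) and (15, -10)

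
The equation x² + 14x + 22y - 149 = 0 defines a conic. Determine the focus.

(-7, 7/2)

Only x is squared. Complete the square in x: (x + 7)² = -22(y - 9).
Vertex (-7, 9); 4p = -22 so p = -11/2. Opens down.
Focus is p units from the vertex along the axis: (h, k + p).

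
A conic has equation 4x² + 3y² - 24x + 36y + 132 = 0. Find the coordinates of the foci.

Rearranging, 4(x² - 6x) + 3(y² + 12y) = -132.
Completing the square gives 4(x - 3)² + 3(y + 6)² = -132 + 36 + 108 = 12.
Divide by 12: (x - 3)²/3 + (y + 6)²/4 = 1
Ellipse, center (3, -6), major axis vertical; a² = 4, b² = 3.
c² = a² - b² = 4 - 3 = 1, so c = 1.
Foci lie on the vertical axis through the center: (h, k ± c).

(3, -7) and (3, -5)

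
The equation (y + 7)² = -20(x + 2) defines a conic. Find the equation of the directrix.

Vertex (-2, -7); 4p = -20 so p = -5. Opens left.
Directrix is the vertical line x = h − p = -2 − (-5) = 3.

x = 3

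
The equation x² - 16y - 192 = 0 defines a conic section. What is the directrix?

Only x is squared. Complete the square in x: x² = 16(y + 12).
Vertex (0, -12); 4p = 16 so p = 4. Opens up.
Directrix is the horizontal line y = k − p = -12 − (4) = -16.

y = -16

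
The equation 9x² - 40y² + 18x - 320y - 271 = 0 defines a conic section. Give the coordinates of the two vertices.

(-1, -7) and (-1, -1)

9(x² + 2x) -40(y² + 8y) = 271
Complete the square in x and y: 9(x + 1)² -40(y + 4)² = 271 + 9 - 640 = -360
Dividing both sides by -360: (y + 4)²/9 - (x + 1)²/40 = 1
Hyperbola, center (-1, -4), transverse axis vertical; a² = 9, b² = 40.
a = 3. Vertices at (h, k ± a).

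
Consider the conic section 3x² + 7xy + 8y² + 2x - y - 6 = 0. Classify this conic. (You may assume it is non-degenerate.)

ellipse

A = 3, B = 7, C = 8.
Discriminant B² − 4AC = 7² − 4·3·8 = -47.
B² − 4AC < 0 ⇒ ellipse.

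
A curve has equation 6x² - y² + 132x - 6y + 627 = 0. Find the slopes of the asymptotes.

Group the x- and y-terms: 6(x² + 22x) -(y² + 6y) = -627
Completing the square gives 6(x + 11)² -(y + 3)² = -627 + 726 - 9 = 90.
Dividing both sides by 90: (x + 11)²/15 - (y + 3)²/90 = 1
Hyperbola, center (-11, -3), transverse axis horizontal; a² = 15, b² = 90.
For a horizontal hyperbola the asymptotes have slope ±b/a.
Here that is ±3√10/√15 = ±√6.

√6 and -√6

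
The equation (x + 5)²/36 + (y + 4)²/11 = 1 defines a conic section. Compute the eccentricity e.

e = 5/6

Center (-5, -4). The larger denominator 36 sits under the x-term, so the major axis is horizontal; a² = 36, b² = 11.
c² = a² - b² = 25, so c = 5.
e = c/a = 5/6.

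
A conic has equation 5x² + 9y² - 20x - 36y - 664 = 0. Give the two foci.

5(x² - 4x) + 9(y² - 4y) = 664
Complete the square: 5(x - 2)² + 9(y - 2)² = 664 + 20 + 36 = 720
Divide by 720: (x - 2)²/144 + (y - 2)²/80 = 1
Ellipse, center (2, 2), major axis horizontal; a² = 144, b² = 80.
c² = a² - b² = 144 - 80 = 64, so c = 8.
Foci lie on the horizontal axis through the center: (h ± c, k).

(-6, 2) and (10, 2)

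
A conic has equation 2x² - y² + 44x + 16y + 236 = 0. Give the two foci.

(-11, 8 - √87) and (-11, 8 + √87)

Collect terms: 2(x² + 22x) -(y² - 16y) = -236
Complete the square: 2(x + 11)² -(y - 8)² = -236 + 242 - 64 = -58
Divide through by -58 to get (y - 8)²/58 - (x + 11)²/29 = 1.
Hyperbola, center (-11, 8), transverse axis vertical; a² = 58, b² = 29.
c² = a² + b² = 58 + 29 = 87, so c = √87.
Foci lie on the vertical axis through the center: (h, k ± c).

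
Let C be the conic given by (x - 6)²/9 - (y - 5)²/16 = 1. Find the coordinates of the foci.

(1, 5) and (11, 5)

Center (6, 5). The positive term is the x-term, so the transverse axis is horizontal; a² = 9, b² = 16.
c² = a² + b² = 9 + 16 = 25, so c = 5.
Foci lie on the horizontal axis through the center: (h ± c, k).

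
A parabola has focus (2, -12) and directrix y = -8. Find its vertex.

The vertex is the midpoint between the focus and the directrix along the axis of symmetry.
Axis is vertical (directrix is horizontal). Vertex y-coordinate = (-12 + (-8))/2 = -10; x-coordinate = 2.

(2, -10)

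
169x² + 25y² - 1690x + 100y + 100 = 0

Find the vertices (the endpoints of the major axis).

Group the x- and y-terms: 169(x² - 10x) + 25(y² + 4y) = -100
Complete the square: 169(x - 5)² + 25(y + 2)² = -100 + 4225 + 100 = 4225
Divide through by 4225 to get (x - 5)²/25 + (y + 2)²/169 = 1.
Ellipse, center (5, -2), major axis vertical; a² = 169, b² = 25.
a = 13. Vertices at (h, k ± a).

(5, -15) and (5, 11)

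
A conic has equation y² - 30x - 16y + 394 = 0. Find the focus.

(37/2, 8)

Only y is squared. Complete the square in y: (y - 8)² = 30(x - 11).
Vertex (11, 8); 4p = 30 so p = 15/2. Opens right.
Focus is p units from the vertex along the axis: (h + p, k).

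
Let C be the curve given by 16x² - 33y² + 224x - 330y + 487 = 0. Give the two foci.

16(x² + 14x) -33(y² + 10y) = -487
16(x + 7)² -33(y + 5)² = -487 + 784 - 825 = -528
Dividing both sides by -528: (y + 5)²/16 - (x + 7)²/33 = 1
Hyperbola, center (-7, -5), transverse axis vertical; a² = 16, b² = 33.
c² = a² + b² = 16 + 33 = 49, so c = 7.
Foci lie on the vertical axis through the center: (h, k ± c).

(-7, -12) and (-7, 2)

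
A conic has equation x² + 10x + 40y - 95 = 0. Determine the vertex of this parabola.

(-5, 3)

Only x is squared. Complete the square in x: (x + 5)² = -40(y - 3).
Vertex (-5, 3); 4p = -40 so p = -10. Opens down.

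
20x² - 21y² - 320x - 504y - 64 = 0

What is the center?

(8, -12)

Group: 20(x² - 16x) -21(y² + 24y) = 64
Complete the square: 20(x - 8)² -21(y + 12)² = 64 + 1280 - 3024 = -1680
Divide through by -1680 to get (y + 12)²/80 - (x - 8)²/84 = 1.
Hyperbola with center (8, -12).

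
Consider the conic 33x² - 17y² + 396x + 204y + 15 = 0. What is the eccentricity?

Group the x- and y-terms: 33(x² + 12x) -17(y² - 12y) = -15
33(x + 6)² -17(y - 6)² = -15 + 1188 - 612 = 561
Divide through by 561 to get (x + 6)²/17 - (y - 6)²/33 = 1.
Hyperbola, center (-6, 6), transverse axis horizontal; a² = 17, b² = 33.
c² = a² + b² = 50, so c = 5√2.
e = c/a = 5√2/√17 = 5√34/17.

e = 5√34/17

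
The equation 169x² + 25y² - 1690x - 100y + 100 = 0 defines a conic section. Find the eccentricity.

e = 12/13

Group: 169(x² - 10x) + 25(y² - 4y) = -100
Complete the square in x and y: 169(x - 5)² + 25(y - 2)² = -100 + 4225 + 100 = 4225
Divide by 4225: (x - 5)²/25 + (y - 2)²/169 = 1
Ellipse, center (5, 2), major axis vertical; a² = 169, b² = 25.
c² = a² - b² = 144, so c = 12.
e = c/a = 12/13.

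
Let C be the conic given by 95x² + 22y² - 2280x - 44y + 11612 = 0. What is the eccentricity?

e = √6935/95

Rearranging, 95(x² - 24x) + 22(y² - 2y) = -11612.
Complete the square in x and y: 95(x - 12)² + 22(y - 1)² = -11612 + 13680 + 22 = 2090
Divide by 2090: (x - 12)²/22 + (y - 1)²/95 = 1
Ellipse, center (12, 1), major axis vertical; a² = 95, b² = 22.
c² = a² - b² = 73, so c = √73.
e = c/a = √73/√95 = √6935/95.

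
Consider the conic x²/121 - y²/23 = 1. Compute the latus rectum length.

46/11

Center (0, 0). The positive term is the x-term, so the transverse axis is horizontal; a² = 121, b² = 23.
Latus rectum length = 2b²/a = 2·23/11 = 46/11.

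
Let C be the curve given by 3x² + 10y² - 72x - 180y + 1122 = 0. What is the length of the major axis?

Group: 3(x² - 24x) + 10(y² - 18y) = -1122
3(x - 12)² + 10(y - 9)² = -1122 + 432 + 810 = 120
Divide by 120: (x - 12)²/40 + (y - 9)²/12 = 1
Ellipse, center (12, 9), major axis horizontal; a² = 40, b² = 12.
a² = 40 so a = 2√10; the major axis has length 2a = 4√10.

4√10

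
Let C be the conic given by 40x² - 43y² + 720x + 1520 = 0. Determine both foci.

(-9 - √83, 0) and (-9 + √83, 0)

Group the x- and y-terms: 40(x² + 18x) -43y² = -1520
Complete the square: 40(x + 9)² -43y² = -1520 + 3240 + 0 = 1720
Dividing both sides by 1720: (x + 9)²/43 - y²/40 = 1
Hyperbola, center (-9, 0), transverse axis horizontal; a² = 43, b² = 40.
c² = a² + b² = 43 + 40 = 83, so c = √83.
Foci lie on the horizontal axis through the center: (h ± c, k).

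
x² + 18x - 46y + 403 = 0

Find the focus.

Only x is squared. Complete the square in x: (x + 9)² = 46(y - 7).
Vertex (-9, 7); 4p = 46 so p = 23/2. Opens up.
Focus is p units from the vertex along the axis: (h, k + p).

(-9, 37/2)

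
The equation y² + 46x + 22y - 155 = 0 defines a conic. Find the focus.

Only y is squared. Complete the square in y: (y + 11)² = -46(x - 6).
Vertex (6, -11); 4p = -46 so p = -23/2. Opens left.
Focus is p units from the vertex along the axis: (h + p, k).

(-11/2, -11)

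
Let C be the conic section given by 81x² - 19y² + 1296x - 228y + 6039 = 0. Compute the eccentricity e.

e = 10/9

Group: 81(x² + 16x) -19(y² + 12y) = -6039
Completing the square gives 81(x + 8)² -19(y + 6)² = -6039 + 5184 - 684 = -1539.
Divide through by -1539 to get (y + 6)²/81 - (x + 8)²/19 = 1.
Hyperbola, center (-8, -6), transverse axis vertical; a² = 81, b² = 19.
c² = a² + b² = 100, so c = 10.
e = c/a = 10/9.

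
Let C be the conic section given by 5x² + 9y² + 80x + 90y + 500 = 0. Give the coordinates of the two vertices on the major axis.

(-11, -5) and (-5, -5)

Group the x- and y-terms: 5(x² + 16x) + 9(y² + 10y) = -500
Completing the square gives 5(x + 8)² + 9(y + 5)² = -500 + 320 + 225 = 45.
Dividing both sides by 45: (x + 8)²/9 + (y + 5)²/5 = 1
Ellipse, center (-8, -5), major axis horizontal; a² = 9, b² = 5.
a = 3. Vertices at (h ± a, k).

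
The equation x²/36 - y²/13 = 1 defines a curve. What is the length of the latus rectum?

Center (0, 0). The positive term is the x-term, so the transverse axis is horizontal; a² = 36, b² = 13.
Latus rectum length = 2b²/a = 2·13/6 = 13/3.

13/3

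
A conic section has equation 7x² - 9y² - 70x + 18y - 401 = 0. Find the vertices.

(-4, 1) and (14, 1)

Rearranging, 7(x² - 10x) -9(y² - 2y) = 401.
Completing the square gives 7(x - 5)² -9(y - 1)² = 401 + 175 - 9 = 567.
Divide through by 567 to get (x - 5)²/81 - (y - 1)²/63 = 1.
Hyperbola, center (5, 1), transverse axis horizontal; a² = 81, b² = 63.
a = 9. Vertices at (h ± a, k).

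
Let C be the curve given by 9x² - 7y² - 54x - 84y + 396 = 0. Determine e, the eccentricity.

e = 4/3

Group: 9(x² - 6x) -7(y² + 12y) = -396
Completing the square gives 9(x - 3)² -7(y + 6)² = -396 + 81 - 252 = -567.
Dividing both sides by -567: (y + 6)²/81 - (x - 3)²/63 = 1
Hyperbola, center (3, -6), transverse axis vertical; a² = 81, b² = 63.
c² = a² + b² = 144, so c = 12.
e = c/a = 12/9 = 4/3.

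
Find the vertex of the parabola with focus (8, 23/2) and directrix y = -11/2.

(8, 3)

The vertex is the midpoint between the focus and the directrix along the axis of symmetry.
Axis is vertical (directrix is horizontal). Vertex y-coordinate = (23/2 + (-11/2))/2 = 3; x-coordinate = 8.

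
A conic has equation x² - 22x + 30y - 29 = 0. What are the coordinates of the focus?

Only x is squared. Complete the square in x: (x - 11)² = -30(y - 5).
Vertex (11, 5); 4p = -30 so p = -15/2. Opens down.
Focus is p units from the vertex along the axis: (h, k + p).

(11, -5/2)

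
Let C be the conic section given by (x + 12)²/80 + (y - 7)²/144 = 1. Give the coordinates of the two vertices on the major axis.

(-12, -5) and (-12, 19)

Center (-12, 7). The larger denominator 144 sits under the y-term, so the major axis is vertical; a² = 144, b² = 80.
a = 12. Vertices at (h, k ± a).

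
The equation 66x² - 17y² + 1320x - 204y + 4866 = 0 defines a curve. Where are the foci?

(-10 - √83, -6) and (-10 + √83, -6)

Collect terms: 66(x² + 20x) -17(y² + 12y) = -4866
Complete the square in x and y: 66(x + 10)² -17(y + 6)² = -4866 + 6600 - 612 = 1122
Divide through by 1122 to get (x + 10)²/17 - (y + 6)²/66 = 1.
Hyperbola, center (-10, -6), transverse axis horizontal; a² = 17, b² = 66.
c² = a² + b² = 17 + 66 = 83, so c = √83.
Foci lie on the horizontal axis through the center: (h ± c, k).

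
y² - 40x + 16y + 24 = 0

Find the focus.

Only y is squared. Complete the square in y: (y + 8)² = 40(x + 1).
Vertex (-1, -8); 4p = 40 so p = 10. Opens right.
Focus is p units from the vertex along the axis: (h + p, k).

(9, -8)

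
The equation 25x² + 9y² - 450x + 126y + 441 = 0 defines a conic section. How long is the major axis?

Collect terms: 25(x² - 18x) + 9(y² + 14y) = -441
Complete the square in x and y: 25(x - 9)² + 9(y + 7)² = -441 + 2025 + 441 = 2025
Divide through by 2025 to get (x - 9)²/81 + (y + 7)²/225 = 1.
Ellipse, center (9, -7), major axis vertical; a² = 225, b² = 81.
a² = 225 so a = 15; the major axis has length 2a = 30.

30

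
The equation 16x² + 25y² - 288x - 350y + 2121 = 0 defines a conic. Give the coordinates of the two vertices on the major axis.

Group the x- and y-terms: 16(x² - 18x) + 25(y² - 14y) = -2121
16(x - 9)² + 25(y - 7)² = -2121 + 1296 + 1225 = 400
Dividing both sides by 400: (x - 9)²/25 + (y - 7)²/16 = 1
Ellipse, center (9, 7), major axis horizontal; a² = 25, b² = 16.
a = 5. Vertices at (h ± a, k).

(4, 7) and (14, 7)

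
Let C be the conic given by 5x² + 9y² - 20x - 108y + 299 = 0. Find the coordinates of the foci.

Collect terms: 5(x² - 4x) + 9(y² - 12y) = -299
Complete the square: 5(x - 2)² + 9(y - 6)² = -299 + 20 + 324 = 45
Divide through by 45 to get (x - 2)²/9 + (y - 6)²/5 = 1.
Ellipse, center (2, 6), major axis horizontal; a² = 9, b² = 5.
c² = a² - b² = 9 - 5 = 4, so c = 2.
Foci lie on the horizontal axis through the center: (h ± c, k).

(0, 6) and (4, 6)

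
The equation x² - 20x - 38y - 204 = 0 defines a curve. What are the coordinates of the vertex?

Only x is squared. Complete the square in x: (x - 10)² = 38(y + 8).
Vertex (10, -8); 4p = 38 so p = 19/2. Opens up.

(10, -8)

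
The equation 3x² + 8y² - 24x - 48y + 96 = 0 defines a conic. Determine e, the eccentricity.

Collect terms: 3(x² - 8x) + 8(y² - 6y) = -96
Completing the square gives 3(x - 4)² + 8(y - 3)² = -96 + 48 + 72 = 24.
Divide by 24: (x - 4)²/8 + (y - 3)²/3 = 1
Ellipse, center (4, 3), major axis horizontal; a² = 8, b² = 3.
c² = a² - b² = 5, so c = √5.
e = c/a = √5/2√2 = √10/4.

e = √10/4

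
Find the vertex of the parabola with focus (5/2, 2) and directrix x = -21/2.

The vertex is the midpoint between the focus and the directrix along the axis of symmetry.
Axis is horizontal (directrix is vertical). Vertex x-coordinate = (5/2 + (-21/2))/2 = -4; y-coordinate = 2.

(-4, 2)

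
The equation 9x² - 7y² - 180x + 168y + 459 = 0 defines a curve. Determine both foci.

(10, 0) and (10, 24)

Group the x- and y-terms: 9(x² - 20x) -7(y² - 24y) = -459
Complete the square: 9(x - 10)² -7(y - 12)² = -459 + 900 - 1008 = -567
Dividing both sides by -567: (y - 12)²/81 - (x - 10)²/63 = 1
Hyperbola, center (10, 12), transverse axis vertical; a² = 81, b² = 63.
c² = a² + b² = 81 + 63 = 144, so c = 12.
Foci lie on the vertical axis through the center: (h, k ± c).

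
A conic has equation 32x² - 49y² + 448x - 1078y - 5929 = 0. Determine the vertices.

Rearranging, 32(x² + 14x) -49(y² + 22y) = 5929.
Complete the square: 32(x + 7)² -49(y + 11)² = 5929 + 1568 - 5929 = 1568
Dividing both sides by 1568: (x + 7)²/49 - (y + 11)²/32 = 1
Hyperbola, center (-7, -11), transverse axis horizontal; a² = 49, b² = 32.
a = 7. Vertices at (h ± a, k).

(-14, -11) and (0, -11)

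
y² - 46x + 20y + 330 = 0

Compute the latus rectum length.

Only y is squared. Complete the square in y: (y + 10)² = 46(x - 5).
Vertex (5, -10); 4p = 46 so p = 23/2. Opens right.
Latus rectum length = |4p| = 46.

46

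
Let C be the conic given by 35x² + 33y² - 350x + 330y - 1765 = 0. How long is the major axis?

Rearranging, 35(x² - 10x) + 33(y² + 10y) = 1765.
Complete the square: 35(x - 5)² + 33(y + 5)² = 1765 + 875 + 825 = 3465
Divide by 3465: (x - 5)²/99 + (y + 5)²/105 = 1
Ellipse, center (5, -5), major axis vertical; a² = 105, b² = 99.
a² = 105 so a = √105; the major axis has length 2a = 2√105.

2√105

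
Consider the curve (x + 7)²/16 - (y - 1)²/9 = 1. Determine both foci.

Center (-7, 1). The positive term is the x-term, so the transverse axis is horizontal; a² = 16, b² = 9.
c² = a² + b² = 16 + 9 = 25, so c = 5.
Foci lie on the horizontal axis through the center: (h ± c, k).

(-12, 1) and (-2, 1)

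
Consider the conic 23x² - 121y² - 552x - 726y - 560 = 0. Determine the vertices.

(1, -3) and (23, -3)

Group: 23(x² - 24x) -121(y² + 6y) = 560
Complete the square: 23(x - 12)² -121(y + 3)² = 560 + 3312 - 1089 = 2783
Divide through by 2783 to get (x - 12)²/121 - (y + 3)²/23 = 1.
Hyperbola, center (12, -3), transverse axis horizontal; a² = 121, b² = 23.
a = 11. Vertices at (h ± a, k).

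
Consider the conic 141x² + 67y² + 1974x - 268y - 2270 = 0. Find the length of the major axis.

2√141

Collect terms: 141(x² + 14x) + 67(y² - 4y) = 2270
Complete the square in x and y: 141(x + 7)² + 67(y - 2)² = 2270 + 6909 + 268 = 9447
Dividing both sides by 9447: (x + 7)²/67 + (y - 2)²/141 = 1
Ellipse, center (-7, 2), major axis vertical; a² = 141, b² = 67.
a² = 141 so a = √141; the major axis has length 2a = 2√141.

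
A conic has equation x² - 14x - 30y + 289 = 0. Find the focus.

(7, 31/2)

Only x is squared. Complete the square in x: (x - 7)² = 30(y - 8).
Vertex (7, 8); 4p = 30 so p = 15/2. Opens up.
Focus is p units from the vertex along the axis: (h, k + p).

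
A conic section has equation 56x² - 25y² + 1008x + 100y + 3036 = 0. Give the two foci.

(-18, 2) and (0, 2)

Rearranging, 56(x² + 18x) -25(y² - 4y) = -3036.
Complete the square: 56(x + 9)² -25(y - 2)² = -3036 + 4536 - 100 = 1400
Divide by 1400: (x + 9)²/25 - (y - 2)²/56 = 1
Hyperbola, center (-9, 2), transverse axis horizontal; a² = 25, b² = 56.
c² = a² + b² = 25 + 56 = 81, so c = 9.
Foci lie on the horizontal axis through the center: (h ± c, k).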